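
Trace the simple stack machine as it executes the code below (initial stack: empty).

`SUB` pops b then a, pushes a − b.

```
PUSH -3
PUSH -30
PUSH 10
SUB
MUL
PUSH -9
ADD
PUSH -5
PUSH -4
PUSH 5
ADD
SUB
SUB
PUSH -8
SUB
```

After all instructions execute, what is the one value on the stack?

PUSH -3  -> -3
PUSH -30 -> -3 -30
PUSH 10  -> -3 -30 10
SUB      -> -3 -40
MUL      -> 120
PUSH -9  -> 120 -9
ADD      -> 111
PUSH -5  -> 111 -5
PUSH -4  -> 111 -5 -4
PUSH 5   -> 111 -5 -4 5
ADD      -> 111 -5 1
SUB      -> 111 -6
SUB      -> 117
PUSH -8  -> 117 -8
SUB      -> 125

125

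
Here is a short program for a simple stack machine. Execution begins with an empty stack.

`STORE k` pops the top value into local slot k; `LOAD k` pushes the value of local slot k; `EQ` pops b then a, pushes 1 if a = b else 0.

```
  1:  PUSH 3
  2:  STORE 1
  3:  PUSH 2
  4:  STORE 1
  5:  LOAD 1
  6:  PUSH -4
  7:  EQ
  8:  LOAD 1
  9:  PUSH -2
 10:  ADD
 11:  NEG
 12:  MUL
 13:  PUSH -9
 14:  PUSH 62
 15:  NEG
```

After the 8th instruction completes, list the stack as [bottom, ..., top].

[0, 2]

PUSH 3  : [3]
STORE 1 : []
PUSH 2  : [2]
STORE 1 : []
LOAD 1  : [2]
PUSH -4 : [2, -4]
EQ      : [0]
LOAD 1  : [0, 2]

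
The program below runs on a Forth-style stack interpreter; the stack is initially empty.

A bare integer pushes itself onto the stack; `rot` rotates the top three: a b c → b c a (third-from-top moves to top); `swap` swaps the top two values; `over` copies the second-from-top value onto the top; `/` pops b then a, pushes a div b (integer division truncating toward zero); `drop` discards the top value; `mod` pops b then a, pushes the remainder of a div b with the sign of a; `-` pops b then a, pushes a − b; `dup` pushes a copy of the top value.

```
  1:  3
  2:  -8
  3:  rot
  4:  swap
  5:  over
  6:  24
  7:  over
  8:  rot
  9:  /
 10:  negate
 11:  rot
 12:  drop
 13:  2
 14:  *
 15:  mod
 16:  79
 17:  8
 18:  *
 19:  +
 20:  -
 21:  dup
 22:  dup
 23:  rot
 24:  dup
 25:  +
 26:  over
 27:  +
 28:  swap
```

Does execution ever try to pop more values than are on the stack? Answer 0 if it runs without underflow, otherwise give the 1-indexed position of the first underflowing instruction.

3  -> 3
-8 -> 3 -8
rot  — needs 3 operands, stack has 2 → underflow

3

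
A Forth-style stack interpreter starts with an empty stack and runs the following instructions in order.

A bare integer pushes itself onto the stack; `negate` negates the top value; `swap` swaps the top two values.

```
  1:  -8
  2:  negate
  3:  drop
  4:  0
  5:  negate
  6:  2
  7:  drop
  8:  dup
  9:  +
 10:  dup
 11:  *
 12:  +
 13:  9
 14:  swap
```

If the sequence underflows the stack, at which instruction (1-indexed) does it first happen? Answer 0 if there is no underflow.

12

-8     -> [-8]
negate -> [8]
drop   -> []
0      -> [0]
negate -> [0]
2      -> [0, 2]
drop   -> [0]
dup    -> [0, 0]
+      -> [0]
dup    -> [0, 0]
*      -> [0]
+  — needs 2 operands, stack has 1 → underflow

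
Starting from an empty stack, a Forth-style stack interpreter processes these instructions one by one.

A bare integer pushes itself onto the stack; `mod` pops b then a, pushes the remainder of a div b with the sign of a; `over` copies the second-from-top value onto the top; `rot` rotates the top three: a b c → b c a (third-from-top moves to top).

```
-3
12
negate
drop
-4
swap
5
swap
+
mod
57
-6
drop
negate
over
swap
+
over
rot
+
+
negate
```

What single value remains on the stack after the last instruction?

57

-3     -> [-3]
12     -> [-3, 12]
negate -> [-3, -12]
drop   -> [-3]
-4     -> [-3, -4]
swap   -> [-4, -3]
5      -> [-4, -3, 5]
swap   -> [-4, 5, -3]
+      -> [-4, 2]
mod    -> [0]
57     -> [0, 57]
-6     -> [0, 57, -6]
drop   -> [0, 57]
negate -> [0, -57]
over   -> [0, -57, 0]
swap   -> [0, 0, -57]
+      -> [0, -57]
over   -> [0, -57, 0]
rot    -> [-57, 0, 0]
+      -> [-57, 0]
+      -> [-57]
negate -> [57]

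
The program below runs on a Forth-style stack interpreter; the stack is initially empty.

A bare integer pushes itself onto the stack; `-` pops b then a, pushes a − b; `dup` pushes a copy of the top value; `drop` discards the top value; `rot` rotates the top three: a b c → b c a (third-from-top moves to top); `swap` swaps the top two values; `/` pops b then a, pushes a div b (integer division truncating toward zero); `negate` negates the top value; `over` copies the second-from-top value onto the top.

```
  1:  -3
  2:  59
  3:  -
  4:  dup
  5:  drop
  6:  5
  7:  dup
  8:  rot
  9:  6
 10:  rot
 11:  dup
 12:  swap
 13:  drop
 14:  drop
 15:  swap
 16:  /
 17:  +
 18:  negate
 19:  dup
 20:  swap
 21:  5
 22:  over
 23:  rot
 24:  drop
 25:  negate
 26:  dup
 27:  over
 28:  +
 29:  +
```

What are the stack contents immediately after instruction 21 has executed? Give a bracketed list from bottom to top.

-3     → -3
59     → -3 59
-      → -62
dup    → -62 -62
drop   → -62
5      → -62 5
dup    → -62 5 5
rot    → 5 5 -62
6      → 5 5 -62 6
rot    → 5 -62 6 5
dup    → 5 -62 6 5 5
swap   → 5 -62 6 5 5
drop   → 5 -62 6 5
drop   → 5 -62 6
swap   → 5 6 -62
/      → 5 0
+      → 5
negate → -5
dup    → -5 -5
swap   → -5 -5
5      → -5 -5 5

[-5, -5, 5]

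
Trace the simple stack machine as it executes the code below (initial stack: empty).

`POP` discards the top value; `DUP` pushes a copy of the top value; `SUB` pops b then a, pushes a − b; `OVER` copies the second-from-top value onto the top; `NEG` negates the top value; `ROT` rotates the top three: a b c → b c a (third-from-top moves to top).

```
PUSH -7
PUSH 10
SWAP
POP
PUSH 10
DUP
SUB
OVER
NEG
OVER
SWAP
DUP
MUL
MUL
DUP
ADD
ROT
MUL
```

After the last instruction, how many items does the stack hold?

PUSH -7 → [-7]
PUSH 10 → [-7, 10]
SWAP    → [10, -7]
POP     → [10]
PUSH 10 → [10, 10]
DUP     → [10, 10, 10]
SUB     → [10, 0]
OVER    → [10, 0, 10]
NEG     → [10, 0, -10]
OVER    → [10, 0, -10, 0]
SWAP    → [10, 0, 0, -10]
DUP     → [10, 0, 0, -10, -10]
MUL     → [10, 0, 0, 100]
MUL     → [10, 0, 0]
DUP     → [10, 0, 0, 0]
ADD     → [10, 0, 0]
ROT     → [0, 0, 10]
MUL     → [0, 0]

2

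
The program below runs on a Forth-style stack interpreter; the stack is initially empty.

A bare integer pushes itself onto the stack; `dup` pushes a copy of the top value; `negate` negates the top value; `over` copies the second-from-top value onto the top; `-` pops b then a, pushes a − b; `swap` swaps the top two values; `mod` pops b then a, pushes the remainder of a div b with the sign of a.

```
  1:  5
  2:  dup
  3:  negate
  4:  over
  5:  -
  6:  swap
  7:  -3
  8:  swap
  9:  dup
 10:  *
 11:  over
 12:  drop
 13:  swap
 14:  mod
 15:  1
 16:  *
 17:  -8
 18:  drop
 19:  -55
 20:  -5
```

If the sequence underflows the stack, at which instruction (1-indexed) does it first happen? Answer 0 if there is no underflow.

0

5      -> [5]
dup    -> [5, 5]
negate -> [5, -5]
over   -> [5, -5, 5]
-      -> [5, -10]
swap   -> [-10, 5]
-3     -> [-10, 5, -3]
swap   -> [-10, -3, 5]
dup    -> [-10, -3, 5, 5]
*      -> [-10, -3, 25]
over   -> [-10, -3, 25, -3]
drop   -> [-10, -3, 25]
swap   -> [-10, 25, -3]
mod    -> [-10, 1]
1      -> [-10, 1, 1]
*      -> [-10, 1]
-8     -> [-10, 1, -8]
drop   -> [-10, 1]
-55    -> [-10, 1, -55]
-5     -> [-10, 1, -55, -5]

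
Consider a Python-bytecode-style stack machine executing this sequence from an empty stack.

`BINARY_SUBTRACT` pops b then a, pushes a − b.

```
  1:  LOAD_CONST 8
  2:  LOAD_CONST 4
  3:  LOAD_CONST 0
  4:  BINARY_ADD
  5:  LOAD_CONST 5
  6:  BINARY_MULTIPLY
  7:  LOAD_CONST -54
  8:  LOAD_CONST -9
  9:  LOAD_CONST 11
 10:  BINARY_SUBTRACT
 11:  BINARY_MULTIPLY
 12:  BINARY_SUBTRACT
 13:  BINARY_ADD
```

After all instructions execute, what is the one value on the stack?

LOAD_CONST 8    → [8]
LOAD_CONST 4    → [8, 4]
LOAD_CONST 0    → [8, 4, 0]
BINARY_ADD      → [8, 4]
LOAD_CONST 5    → [8, 4, 5]
BINARY_MULTIPLY → [8, 20]
LOAD_CONST -54  → [8, 20, -54]
LOAD_CONST -9   → [8, 20, -54, -9]
LOAD_CONST 11   → [8, 20, -54, -9, 11]
BINARY_SUBTRACT → [8, 20, -54, -20]
BINARY_MULTIPLY → [8, 20, 1080]
BINARY_SUBTRACT → [8, -1060]
BINARY_ADD      → [-1052]

-1052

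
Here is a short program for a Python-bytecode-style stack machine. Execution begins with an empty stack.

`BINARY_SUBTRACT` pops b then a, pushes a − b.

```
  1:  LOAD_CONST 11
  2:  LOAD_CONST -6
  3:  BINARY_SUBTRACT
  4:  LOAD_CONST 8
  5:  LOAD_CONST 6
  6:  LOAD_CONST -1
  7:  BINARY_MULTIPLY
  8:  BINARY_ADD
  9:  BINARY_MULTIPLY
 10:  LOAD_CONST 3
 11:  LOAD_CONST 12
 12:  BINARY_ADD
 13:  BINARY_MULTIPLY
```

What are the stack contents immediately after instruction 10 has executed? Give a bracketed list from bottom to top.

LOAD_CONST 11   : 11
LOAD_CONST -6   : 11 -6
BINARY_SUBTRACT : 17
LOAD_CONST 8    : 17 8
LOAD_CONST 6    : 17 8 6
LOAD_CONST -1   : 17 8 6 -1
BINARY_MULTIPLY : 17 8 -6
BINARY_ADD      : 17 2
BINARY_MULTIPLY : 34
LOAD_CONST 3    : 34 3

[34, 3]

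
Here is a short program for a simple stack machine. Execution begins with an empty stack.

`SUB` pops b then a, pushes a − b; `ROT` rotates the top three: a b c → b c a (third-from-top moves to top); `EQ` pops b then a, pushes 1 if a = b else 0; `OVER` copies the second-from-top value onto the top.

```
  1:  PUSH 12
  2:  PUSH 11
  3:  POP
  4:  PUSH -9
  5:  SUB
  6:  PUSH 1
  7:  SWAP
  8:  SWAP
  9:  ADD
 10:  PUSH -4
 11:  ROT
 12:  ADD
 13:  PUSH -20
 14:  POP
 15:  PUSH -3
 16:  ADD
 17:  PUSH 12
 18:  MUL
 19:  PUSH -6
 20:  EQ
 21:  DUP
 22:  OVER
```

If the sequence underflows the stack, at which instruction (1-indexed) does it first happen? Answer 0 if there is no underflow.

11

PUSH 12 : [12]
PUSH 11 : [12, 11]
POP     : [12]
PUSH -9 : [12, -9]
SUB     : [21]
PUSH 1  : [21, 1]
SWAP    : [1, 21]
SWAP    : [21, 1]
ADD     : [22]
PUSH -4 : [22, -4]
ROT  — needs 3 operands, stack has 2 → underflow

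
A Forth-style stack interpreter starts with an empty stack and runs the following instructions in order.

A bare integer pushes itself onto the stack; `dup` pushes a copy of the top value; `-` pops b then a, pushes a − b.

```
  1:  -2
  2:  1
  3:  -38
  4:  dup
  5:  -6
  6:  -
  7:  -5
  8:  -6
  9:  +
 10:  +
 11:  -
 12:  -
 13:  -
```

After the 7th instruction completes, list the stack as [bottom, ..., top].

-2  → [-2]
1   → [-2, 1]
-38 → [-2, 1, -38]
dup → [-2, 1, -38, -38]
-6  → [-2, 1, -38, -38, -6]
-   → [-2, 1, -38, -32]
-5  → [-2, 1, -38, -32, -5]

[-2, 1, -38, -32, -5]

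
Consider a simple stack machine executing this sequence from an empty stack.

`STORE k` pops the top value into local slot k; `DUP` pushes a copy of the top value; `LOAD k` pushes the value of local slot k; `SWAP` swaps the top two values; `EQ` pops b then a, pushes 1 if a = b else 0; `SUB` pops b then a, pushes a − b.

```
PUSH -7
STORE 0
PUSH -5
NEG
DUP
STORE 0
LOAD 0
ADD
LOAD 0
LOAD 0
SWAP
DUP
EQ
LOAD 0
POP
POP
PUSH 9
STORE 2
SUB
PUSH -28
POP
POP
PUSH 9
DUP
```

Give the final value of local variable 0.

5

PUSH -7  -> -7
STORE 0  -> (empty)
PUSH -5  -> -5
NEG      -> 5
DUP      -> 5 5
STORE 0  -> 5
LOAD 0   -> 5 5
ADD      -> 10
LOAD 0   -> 10 5
LOAD 0   -> 10 5 5
SWAP     -> 10 5 5
DUP      -> 10 5 5 5
EQ       -> 10 5 1
LOAD 0   -> 10 5 1 5
POP      -> 10 5 1
POP      -> 10 5
PUSH 9   -> 10 5 9
STORE 2  -> 10 5
SUB      -> 5
PUSH -28 -> 5 -28
POP      -> 5
POP      -> (empty)
PUSH 9   -> 9
DUP      -> 9 9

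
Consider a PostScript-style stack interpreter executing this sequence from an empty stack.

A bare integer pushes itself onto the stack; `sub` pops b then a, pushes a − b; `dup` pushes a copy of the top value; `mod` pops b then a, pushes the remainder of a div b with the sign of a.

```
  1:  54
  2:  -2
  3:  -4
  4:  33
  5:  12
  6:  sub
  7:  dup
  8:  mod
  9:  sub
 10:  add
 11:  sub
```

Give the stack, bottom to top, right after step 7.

[54, -2, -4, 21, 21]

54  → 54
-2  → 54 -2
-4  → 54 -2 -4
33  → 54 -2 -4 33
12  → 54 -2 -4 33 12
sub → 54 -2 -4 21
dup → 54 -2 -4 21 21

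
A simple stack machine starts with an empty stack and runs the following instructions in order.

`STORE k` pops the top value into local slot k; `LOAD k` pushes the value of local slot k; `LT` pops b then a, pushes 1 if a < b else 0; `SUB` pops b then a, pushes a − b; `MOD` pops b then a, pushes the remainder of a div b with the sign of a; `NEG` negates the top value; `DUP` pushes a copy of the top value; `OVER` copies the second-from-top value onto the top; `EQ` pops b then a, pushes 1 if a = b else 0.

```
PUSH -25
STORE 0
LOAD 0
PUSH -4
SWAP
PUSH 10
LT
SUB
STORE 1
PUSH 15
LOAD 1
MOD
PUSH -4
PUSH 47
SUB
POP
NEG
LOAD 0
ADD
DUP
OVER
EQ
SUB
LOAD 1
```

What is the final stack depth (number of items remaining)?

2

PUSH -25 → [-25]
STORE 0  → []
LOAD 0   → [-25]
PUSH -4  → [-25, -4]
SWAP     → [-4, -25]
PUSH 10  → [-4, -25, 10]
LT       → [-4, 1]
SUB      → [-5]
STORE 1  → []
PUSH 15  → [15]
LOAD 1   → [15, -5]
MOD      → [0]
PUSH -4  → [0, -4]
PUSH 47  → [0, -4, 47]
SUB      → [0, -51]
POP      → [0]
NEG      → [0]
LOAD 0   → [0, -25]
ADD      → [-25]
DUP      → [-25, -25]
OVER     → [-25, -25, -25]
EQ       → [-25, 1]
SUB      → [-26]
LOAD 1   → [-26, -5]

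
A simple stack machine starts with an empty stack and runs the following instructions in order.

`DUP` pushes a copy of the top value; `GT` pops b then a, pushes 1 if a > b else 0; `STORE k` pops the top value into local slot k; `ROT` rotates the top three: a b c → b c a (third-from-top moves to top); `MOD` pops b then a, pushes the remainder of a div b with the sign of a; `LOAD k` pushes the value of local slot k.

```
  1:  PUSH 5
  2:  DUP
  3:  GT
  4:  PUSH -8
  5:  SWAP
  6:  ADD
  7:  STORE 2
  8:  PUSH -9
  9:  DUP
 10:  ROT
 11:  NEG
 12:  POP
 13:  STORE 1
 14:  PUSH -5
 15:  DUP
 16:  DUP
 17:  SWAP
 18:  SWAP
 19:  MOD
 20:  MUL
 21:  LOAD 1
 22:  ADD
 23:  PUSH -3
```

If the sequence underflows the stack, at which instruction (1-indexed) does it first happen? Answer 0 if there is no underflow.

PUSH 5  -> 5
DUP     -> 5 5
GT      -> 0
PUSH -8 -> 0 -8
SWAP    -> -8 0
ADD     -> -8
STORE 2 -> (empty)
PUSH -9 -> -9
DUP     -> -9 -9
ROT  — needs 3 operands, stack has 2 → underflow

10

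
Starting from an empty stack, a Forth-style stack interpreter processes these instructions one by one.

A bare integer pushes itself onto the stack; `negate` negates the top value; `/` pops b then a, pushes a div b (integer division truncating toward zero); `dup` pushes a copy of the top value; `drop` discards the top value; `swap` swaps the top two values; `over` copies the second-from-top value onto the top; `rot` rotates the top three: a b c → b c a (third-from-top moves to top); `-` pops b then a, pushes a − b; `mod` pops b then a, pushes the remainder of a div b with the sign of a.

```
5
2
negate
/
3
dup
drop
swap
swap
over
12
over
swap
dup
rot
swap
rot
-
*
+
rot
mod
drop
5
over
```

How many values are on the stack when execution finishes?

3

5      : 5
2      : 5 2
negate : 5 -2
/      : -2
3      : -2 3
dup    : -2 3 3
drop   : -2 3
swap   : 3 -2
swap   : -2 3
over   : -2 3 -2
12     : -2 3 -2 12
over   : -2 3 -2 12 -2
swap   : -2 3 -2 -2 12
dup    : -2 3 -2 -2 12 12
rot    : -2 3 -2 12 12 -2
swap   : -2 3 -2 12 -2 12
rot    : -2 3 -2 -2 12 12
-      : -2 3 -2 -2 0
*      : -2 3 -2 0
+      : -2 3 -2
rot    : 3 -2 -2
mod    : 3 0
drop   : 3
5      : 3 5
over   : 3 5 3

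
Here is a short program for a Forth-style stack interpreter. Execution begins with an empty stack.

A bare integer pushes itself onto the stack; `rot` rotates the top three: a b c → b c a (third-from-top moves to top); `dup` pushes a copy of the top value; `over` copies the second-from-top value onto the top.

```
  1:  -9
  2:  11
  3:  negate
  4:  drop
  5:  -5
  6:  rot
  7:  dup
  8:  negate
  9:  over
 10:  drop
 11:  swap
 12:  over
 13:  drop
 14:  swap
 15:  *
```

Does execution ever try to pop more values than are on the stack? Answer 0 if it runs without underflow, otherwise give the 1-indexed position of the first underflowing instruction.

-9     -> -9
11     -> -9 11
negate -> -9 -11
drop   -> -9
-5     -> -9 -5
rot  — needs 3 operands, stack has 2 → underflow

6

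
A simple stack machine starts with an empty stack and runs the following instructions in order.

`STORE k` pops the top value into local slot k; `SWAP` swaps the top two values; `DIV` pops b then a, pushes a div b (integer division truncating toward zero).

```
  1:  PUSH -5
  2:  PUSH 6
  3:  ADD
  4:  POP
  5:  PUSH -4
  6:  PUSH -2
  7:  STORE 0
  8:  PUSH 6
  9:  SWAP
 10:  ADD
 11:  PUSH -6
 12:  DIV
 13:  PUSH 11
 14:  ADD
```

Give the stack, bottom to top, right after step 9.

[6, -4]

PUSH -5  -5
PUSH 6   -5 6
ADD      1
POP      (empty)
PUSH -4  -4
PUSH -2  -4 -2
STORE 0  -4
PUSH 6   -4 6
SWAP     6 -4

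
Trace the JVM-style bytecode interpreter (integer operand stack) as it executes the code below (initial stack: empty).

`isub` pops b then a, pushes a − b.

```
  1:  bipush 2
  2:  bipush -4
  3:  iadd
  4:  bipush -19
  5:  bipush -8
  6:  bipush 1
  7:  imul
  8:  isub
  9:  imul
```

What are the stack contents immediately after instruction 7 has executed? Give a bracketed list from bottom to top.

[-2, -19, -8]

bipush 2    [2]
bipush -4   [2, -4]
iadd        [-2]
bipush -19  [-2, -19]
bipush -8   [-2, -19, -8]
bipush 1    [-2, -19, -8, 1]
imul        [-2, -19, -8]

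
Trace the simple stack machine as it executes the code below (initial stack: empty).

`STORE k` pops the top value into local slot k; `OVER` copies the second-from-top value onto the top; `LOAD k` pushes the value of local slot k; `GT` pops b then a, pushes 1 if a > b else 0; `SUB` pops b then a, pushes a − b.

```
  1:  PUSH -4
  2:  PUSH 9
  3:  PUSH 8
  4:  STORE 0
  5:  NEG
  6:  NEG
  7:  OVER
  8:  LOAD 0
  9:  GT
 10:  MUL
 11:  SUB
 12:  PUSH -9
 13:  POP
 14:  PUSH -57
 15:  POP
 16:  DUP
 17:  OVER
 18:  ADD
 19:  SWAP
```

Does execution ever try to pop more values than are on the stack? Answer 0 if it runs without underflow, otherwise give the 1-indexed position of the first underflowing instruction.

0

PUSH -4  -> [-4]
PUSH 9   -> [-4, 9]
PUSH 8   -> [-4, 9, 8]
STORE 0  -> [-4, 9]
NEG      -> [-4, -9]
NEG      -> [-4, 9]
OVER     -> [-4, 9, -4]
LOAD 0   -> [-4, 9, -4, 8]
GT       -> [-4, 9, 0]
MUL      -> [-4, 0]
SUB      -> [-4]
PUSH -9  -> [-4, -9]
POP      -> [-4]
PUSH -57 -> [-4, -57]
POP      -> [-4]
DUP      -> [-4, -4]
OVER     -> [-4, -4, -4]
ADD      -> [-4, -8]
SWAP     -> [-8, -4]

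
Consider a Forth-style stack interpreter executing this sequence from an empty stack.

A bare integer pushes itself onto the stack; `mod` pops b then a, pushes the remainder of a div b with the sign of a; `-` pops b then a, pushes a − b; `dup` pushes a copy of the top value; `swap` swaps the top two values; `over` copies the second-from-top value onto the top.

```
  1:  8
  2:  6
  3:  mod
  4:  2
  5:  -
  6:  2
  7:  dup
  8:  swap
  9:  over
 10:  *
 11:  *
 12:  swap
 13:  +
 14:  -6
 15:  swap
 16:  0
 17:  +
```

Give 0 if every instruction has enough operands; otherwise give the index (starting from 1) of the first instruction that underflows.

0

8    -> 8
6    -> 8 6
mod  -> 2
2    -> 2 2
-    -> 0
2    -> 0 2
dup  -> 0 2 2
swap -> 0 2 2
over -> 0 2 2 2
*    -> 0 2 4
*    -> 0 8
swap -> 8 0
+    -> 8
-6   -> 8 -6
swap -> -6 8
0    -> -6 8 0
+    -> -6 8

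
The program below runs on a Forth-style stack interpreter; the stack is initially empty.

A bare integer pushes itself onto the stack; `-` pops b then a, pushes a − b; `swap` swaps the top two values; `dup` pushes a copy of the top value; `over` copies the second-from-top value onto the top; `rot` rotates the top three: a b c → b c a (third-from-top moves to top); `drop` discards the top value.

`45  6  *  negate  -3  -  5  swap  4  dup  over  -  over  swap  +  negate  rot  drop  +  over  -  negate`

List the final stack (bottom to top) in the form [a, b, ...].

[5, 5]

45     -> [45]
6      -> [45, 6]
*      -> [270]
negate -> [-270]
-3     -> [-270, -3]
-      -> [-267]
5      -> [-267, 5]
swap   -> [5, -267]
4      -> [5, -267, 4]
dup    -> [5, -267, 4, 4]
over   -> [5, -267, 4, 4, 4]
-      -> [5, -267, 4, 0]
over   -> [5, -267, 4, 0, 4]
swap   -> [5, -267, 4, 4, 0]
+      -> [5, -267, 4, 4]
negate -> [5, -267, 4, -4]
rot    -> [5, 4, -4, -267]
drop   -> [5, 4, -4]
+      -> [5, 0]
over   -> [5, 0, 5]
-      -> [5, -5]
negate -> [5, 5]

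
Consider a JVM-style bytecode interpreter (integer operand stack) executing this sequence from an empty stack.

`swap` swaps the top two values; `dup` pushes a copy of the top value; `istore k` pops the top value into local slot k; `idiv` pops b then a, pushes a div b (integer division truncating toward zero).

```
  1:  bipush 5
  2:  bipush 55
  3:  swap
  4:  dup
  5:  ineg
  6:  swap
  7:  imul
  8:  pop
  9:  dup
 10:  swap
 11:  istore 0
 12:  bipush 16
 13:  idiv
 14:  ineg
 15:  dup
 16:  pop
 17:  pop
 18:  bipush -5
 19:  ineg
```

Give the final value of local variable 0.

bipush 5  -> 5
bipush 55 -> 5 55
swap      -> 55 5
dup       -> 55 5 5
ineg      -> 55 5 -5
swap      -> 55 -5 5
imul      -> 55 -25
pop       -> 55
dup       -> 55 55
swap      -> 55 55
istore 0  -> 55
bipush 16 -> 55 16
idiv      -> 3
ineg      -> -3
dup       -> -3 -3
pop       -> -3
pop       -> (empty)
bipush -5 -> -5
ineg      -> 5

55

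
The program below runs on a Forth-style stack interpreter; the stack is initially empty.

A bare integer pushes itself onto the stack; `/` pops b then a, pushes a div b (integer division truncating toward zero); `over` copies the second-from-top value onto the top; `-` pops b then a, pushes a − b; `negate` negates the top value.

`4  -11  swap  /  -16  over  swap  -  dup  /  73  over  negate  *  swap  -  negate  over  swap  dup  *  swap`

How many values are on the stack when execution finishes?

4      → [4]
-11    → [4, -11]
swap   → [-11, 4]
/      → [-2]
-16    → [-2, -16]
over   → [-2, -16, -2]
swap   → [-2, -2, -16]
-      → [-2, 14]
dup    → [-2, 14, 14]
/      → [-2, 1]
73     → [-2, 1, 73]
over   → [-2, 1, 73, 1]
negate → [-2, 1, 73, -1]
*      → [-2, 1, -73]
swap   → [-2, -73, 1]
-      → [-2, -74]
negate → [-2, 74]
over   → [-2, 74, -2]
swap   → [-2, -2, 74]
dup    → [-2, -2, 74, 74]
*      → [-2, -2, 5476]
swap   → [-2, 5476, -2]

3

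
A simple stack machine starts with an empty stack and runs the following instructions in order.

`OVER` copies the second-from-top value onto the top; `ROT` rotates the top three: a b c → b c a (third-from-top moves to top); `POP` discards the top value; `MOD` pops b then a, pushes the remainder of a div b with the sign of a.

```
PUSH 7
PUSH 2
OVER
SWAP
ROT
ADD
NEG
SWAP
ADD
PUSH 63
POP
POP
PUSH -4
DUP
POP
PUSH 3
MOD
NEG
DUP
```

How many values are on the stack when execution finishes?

PUSH 7   7
PUSH 2   7 2
OVER     7 2 7
SWAP     7 7 2
ROT      7 2 7
ADD      7 9
NEG      7 -9
SWAP     -9 7
ADD      -2
PUSH 63  -2 63
POP      -2
POP      (empty)
PUSH -4  -4
DUP      -4 -4
POP      -4
PUSH 3   -4 3
MOD      -1
NEG      1
DUP      1 1

2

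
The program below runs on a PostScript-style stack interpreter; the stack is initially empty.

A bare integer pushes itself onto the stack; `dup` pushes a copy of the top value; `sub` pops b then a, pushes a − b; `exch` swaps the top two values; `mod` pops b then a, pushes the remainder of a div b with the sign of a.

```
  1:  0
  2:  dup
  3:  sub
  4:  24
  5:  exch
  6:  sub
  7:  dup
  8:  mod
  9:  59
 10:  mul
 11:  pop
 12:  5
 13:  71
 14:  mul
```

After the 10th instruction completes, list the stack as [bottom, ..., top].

[0]

0    → 0
dup  → 0 0
sub  → 0
24   → 0 24
exch → 24 0
sub  → 24
dup  → 24 24
mod  → 0
59   → 0 59
mul  → 0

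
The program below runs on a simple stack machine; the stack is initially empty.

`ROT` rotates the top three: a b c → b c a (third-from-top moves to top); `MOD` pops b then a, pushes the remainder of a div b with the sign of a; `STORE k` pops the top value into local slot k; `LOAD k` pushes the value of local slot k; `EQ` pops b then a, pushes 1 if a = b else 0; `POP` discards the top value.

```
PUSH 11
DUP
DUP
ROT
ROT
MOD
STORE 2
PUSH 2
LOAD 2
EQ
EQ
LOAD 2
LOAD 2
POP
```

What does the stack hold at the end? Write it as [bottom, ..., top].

[0, 0]

PUSH 11 : 11
DUP     : 11 11
DUP     : 11 11 11
ROT     : 11 11 11
ROT     : 11 11 11
MOD     : 11 0
STORE 2 : 11
PUSH 2  : 11 2
LOAD 2  : 11 2 0
EQ      : 11 0
EQ      : 0
LOAD 2  : 0 0
LOAD 2  : 0 0 0
POP     : 0 0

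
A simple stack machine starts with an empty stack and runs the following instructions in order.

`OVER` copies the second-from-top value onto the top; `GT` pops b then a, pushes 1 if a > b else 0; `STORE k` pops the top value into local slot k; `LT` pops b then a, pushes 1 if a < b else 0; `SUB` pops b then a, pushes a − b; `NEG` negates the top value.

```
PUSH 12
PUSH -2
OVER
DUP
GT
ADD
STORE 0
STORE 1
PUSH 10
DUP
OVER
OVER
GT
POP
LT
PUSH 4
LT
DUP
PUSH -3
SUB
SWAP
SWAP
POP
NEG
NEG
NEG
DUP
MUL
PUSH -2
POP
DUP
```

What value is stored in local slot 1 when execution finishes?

12

PUSH 12 -> 12
PUSH -2 -> 12 -2
OVER    -> 12 -2 12
DUP     -> 12 -2 12 12
GT      -> 12 -2 0
ADD     -> 12 -2
STORE 0 -> 12
STORE 1 -> (empty)
PUSH 10 -> 10
DUP     -> 10 10
OVER    -> 10 10 10
OVER    -> 10 10 10 10
GT      -> 10 10 0
POP     -> 10 10
LT      -> 0
PUSH 4  -> 0 4
LT      -> 1
DUP     -> 1 1
PUSH -3 -> 1 1 -3
SUB     -> 1 4
SWAP    -> 4 1
SWAP    -> 1 4
POP     -> 1
NEG     -> -1
NEG     -> 1
NEG     -> -1
DUP     -> -1 -1
MUL     -> 1
PUSH -2 -> 1 -2
POP     -> 1
DUP     -> 1 1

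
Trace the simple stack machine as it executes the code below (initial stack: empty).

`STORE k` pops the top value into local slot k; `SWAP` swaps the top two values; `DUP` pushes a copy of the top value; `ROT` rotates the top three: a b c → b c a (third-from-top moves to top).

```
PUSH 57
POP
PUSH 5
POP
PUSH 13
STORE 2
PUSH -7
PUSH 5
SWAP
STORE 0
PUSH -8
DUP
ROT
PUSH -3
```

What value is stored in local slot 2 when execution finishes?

PUSH 57  [57]
POP      []
PUSH 5   [5]
POP      []
PUSH 13  [13]
STORE 2  []
PUSH -7  [-7]
PUSH 5   [-7, 5]
SWAP     [5, -7]
STORE 0  [5]
PUSH -8  [5, -8]
DUP      [5, -8, -8]
ROT      [-8, -8, 5]
PUSH -3  [-8, -8, 5, -3]

13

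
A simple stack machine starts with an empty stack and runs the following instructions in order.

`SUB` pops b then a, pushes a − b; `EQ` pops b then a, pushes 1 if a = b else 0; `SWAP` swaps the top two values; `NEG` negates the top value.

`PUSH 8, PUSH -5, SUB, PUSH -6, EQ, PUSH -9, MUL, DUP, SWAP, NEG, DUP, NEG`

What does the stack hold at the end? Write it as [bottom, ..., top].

[0, 0, 0]

PUSH 8  → 8
PUSH -5 → 8 -5
SUB     → 13
PUSH -6 → 13 -6
EQ      → 0
PUSH -9 → 0 -9
MUL     → 0
DUP     → 0 0
SWAP    → 0 0
NEG     → 0 0
DUP     → 0 0 0
NEG     → 0 0 0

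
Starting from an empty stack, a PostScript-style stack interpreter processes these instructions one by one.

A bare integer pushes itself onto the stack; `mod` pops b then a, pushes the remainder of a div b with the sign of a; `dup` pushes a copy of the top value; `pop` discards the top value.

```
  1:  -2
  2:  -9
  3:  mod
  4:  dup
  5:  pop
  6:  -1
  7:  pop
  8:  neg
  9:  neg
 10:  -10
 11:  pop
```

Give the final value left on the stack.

-2

-2  -> [-2]
-9  -> [-2, -9]
mod -> [-2]
dup -> [-2, -2]
pop -> [-2]
-1  -> [-2, -1]
pop -> [-2]
neg -> [2]
neg -> [-2]
-10 -> [-2, -10]
pop -> [-2]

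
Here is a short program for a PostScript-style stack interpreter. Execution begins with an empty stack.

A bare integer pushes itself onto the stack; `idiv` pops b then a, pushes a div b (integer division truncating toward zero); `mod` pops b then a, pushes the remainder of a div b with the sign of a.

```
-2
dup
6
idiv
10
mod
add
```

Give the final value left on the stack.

-2    -2
dup   -2 -2
6     -2 -2 6
idiv  -2 0
10    -2 0 10
mod   -2 0
add   -2

-2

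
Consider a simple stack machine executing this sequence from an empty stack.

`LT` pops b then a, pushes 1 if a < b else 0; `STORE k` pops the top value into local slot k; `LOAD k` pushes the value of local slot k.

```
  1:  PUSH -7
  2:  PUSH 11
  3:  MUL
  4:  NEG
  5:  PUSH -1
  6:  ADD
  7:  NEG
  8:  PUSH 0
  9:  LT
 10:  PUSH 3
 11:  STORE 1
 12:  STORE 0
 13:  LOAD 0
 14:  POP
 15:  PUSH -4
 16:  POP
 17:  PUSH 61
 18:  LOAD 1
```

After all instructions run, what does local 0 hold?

1

PUSH -7 : [-7]
PUSH 11 : [-7, 11]
MUL     : [-77]
NEG     : [77]
PUSH -1 : [77, -1]
ADD     : [76]
NEG     : [-76]
PUSH 0  : [-76, 0]
LT      : [1]
PUSH 3  : [1, 3]
STORE 1 : [1]
STORE 0 : []
LOAD 0  : [1]
POP     : []
PUSH -4 : [-4]
POP     : []
PUSH 61 : [61]
LOAD 1  : [61, 3]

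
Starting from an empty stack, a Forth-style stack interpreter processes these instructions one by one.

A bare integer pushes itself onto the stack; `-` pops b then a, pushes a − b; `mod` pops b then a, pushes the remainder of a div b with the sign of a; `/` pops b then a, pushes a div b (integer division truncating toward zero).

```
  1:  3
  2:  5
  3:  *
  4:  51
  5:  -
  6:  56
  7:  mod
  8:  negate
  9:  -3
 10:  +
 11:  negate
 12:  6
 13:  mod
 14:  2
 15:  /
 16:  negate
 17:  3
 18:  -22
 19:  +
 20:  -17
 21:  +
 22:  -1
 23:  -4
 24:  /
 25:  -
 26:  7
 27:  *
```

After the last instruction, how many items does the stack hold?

3      -> [3]
5      -> [3, 5]
*      -> [15]
51     -> [15, 51]
-      -> [-36]
56     -> [-36, 56]
mod    -> [-36]
negate -> [36]
-3     -> [36, -3]
+      -> [33]
negate -> [-33]
6      -> [-33, 6]
mod    -> [-3]
2      -> [-3, 2]
/      -> [-1]
negate -> [1]
3      -> [1, 3]
-22    -> [1, 3, -22]
+      -> [1, -19]
-17    -> [1, -19, -17]
+      -> [1, -36]
-1     -> [1, -36, -1]
-4     -> [1, -36, -1, -4]
/      -> [1, -36, 0]
-      -> [1, -36]
7      -> [1, -36, 7]
*      -> [1, -252]

2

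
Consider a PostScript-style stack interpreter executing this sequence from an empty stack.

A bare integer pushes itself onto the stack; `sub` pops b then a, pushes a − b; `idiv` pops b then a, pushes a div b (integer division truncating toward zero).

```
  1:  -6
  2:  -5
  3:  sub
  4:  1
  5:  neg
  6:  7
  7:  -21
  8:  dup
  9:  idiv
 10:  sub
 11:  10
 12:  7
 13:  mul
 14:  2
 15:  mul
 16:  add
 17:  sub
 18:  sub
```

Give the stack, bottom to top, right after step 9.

-6   -> -6
-5   -> -6 -5
sub  -> -1
1    -> -1 1
neg  -> -1 -1
7    -> -1 -1 7
-21  -> -1 -1 7 -21
dup  -> -1 -1 7 -21 -21
idiv -> -1 -1 7 1

[-1, -1, 7, 1]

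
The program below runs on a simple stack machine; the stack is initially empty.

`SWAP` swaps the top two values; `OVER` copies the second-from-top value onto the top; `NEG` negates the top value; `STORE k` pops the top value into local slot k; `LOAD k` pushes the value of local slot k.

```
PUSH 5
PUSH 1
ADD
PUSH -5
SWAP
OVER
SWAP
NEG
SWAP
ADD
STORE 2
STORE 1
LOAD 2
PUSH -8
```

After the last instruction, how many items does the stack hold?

PUSH 5  → [5]
PUSH 1  → [5, 1]
ADD     → [6]
PUSH -5 → [6, -5]
SWAP    → [-5, 6]
OVER    → [-5, 6, -5]
SWAP    → [-5, -5, 6]
NEG     → [-5, -5, -6]
SWAP    → [-5, -6, -5]
ADD     → [-5, -11]
STORE 2 → [-5]
STORE 1 → []
LOAD 2  → [-11]
PUSH -8 → [-11, -8]

2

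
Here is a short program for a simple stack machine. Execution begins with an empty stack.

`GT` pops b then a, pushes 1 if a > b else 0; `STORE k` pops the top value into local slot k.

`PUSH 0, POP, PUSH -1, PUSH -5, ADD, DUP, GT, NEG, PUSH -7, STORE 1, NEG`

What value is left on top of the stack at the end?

0

PUSH 0  : [0]
POP     : []
PUSH -1 : [-1]
PUSH -5 : [-1, -5]
ADD     : [-6]
DUP     : [-6, -6]
GT      : [0]
NEG     : [0]
PUSH -7 : [0, -7]
STORE 1 : [0]
NEG     : [0]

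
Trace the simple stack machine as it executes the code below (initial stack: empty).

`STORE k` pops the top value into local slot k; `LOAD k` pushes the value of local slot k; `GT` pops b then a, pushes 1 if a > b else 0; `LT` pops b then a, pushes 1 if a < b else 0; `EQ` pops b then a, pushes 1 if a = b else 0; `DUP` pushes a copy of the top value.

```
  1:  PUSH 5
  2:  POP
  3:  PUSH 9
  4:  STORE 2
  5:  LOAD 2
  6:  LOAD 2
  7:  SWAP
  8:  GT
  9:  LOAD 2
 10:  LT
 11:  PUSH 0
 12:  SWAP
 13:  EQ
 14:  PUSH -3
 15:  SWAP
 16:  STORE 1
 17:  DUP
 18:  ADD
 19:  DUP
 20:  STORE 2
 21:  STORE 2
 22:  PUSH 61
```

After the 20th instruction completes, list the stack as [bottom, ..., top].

PUSH 5  -> [5]
POP     -> []
PUSH 9  -> [9]
STORE 2 -> []
LOAD 2  -> [9]
LOAD 2  -> [9, 9]
SWAP    -> [9, 9]
GT      -> [0]
LOAD 2  -> [0, 9]
LT      -> [1]
PUSH 0  -> [1, 0]
SWAP    -> [0, 1]
EQ      -> [0]
PUSH -3 -> [0, -3]
SWAP    -> [-3, 0]
STORE 1 -> [-3]
DUP     -> [-3, -3]
ADD     -> [-6]
DUP     -> [-6, -6]
STORE 2 -> [-6]

[-6]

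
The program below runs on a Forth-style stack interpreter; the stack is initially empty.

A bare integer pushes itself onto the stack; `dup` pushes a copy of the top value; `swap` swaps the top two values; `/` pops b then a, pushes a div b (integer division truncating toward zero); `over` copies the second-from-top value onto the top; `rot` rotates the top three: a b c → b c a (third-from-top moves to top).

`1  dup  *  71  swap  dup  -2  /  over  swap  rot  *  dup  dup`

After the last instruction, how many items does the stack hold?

5

1    → 1
dup  → 1 1
*    → 1
71   → 1 71
swap → 71 1
dup  → 71 1 1
-2   → 71 1 1 -2
/    → 71 1 0
over → 71 1 0 1
swap → 71 1 1 0
rot  → 71 1 0 1
*    → 71 1 0
dup  → 71 1 0 0
dup  → 71 1 0 0 0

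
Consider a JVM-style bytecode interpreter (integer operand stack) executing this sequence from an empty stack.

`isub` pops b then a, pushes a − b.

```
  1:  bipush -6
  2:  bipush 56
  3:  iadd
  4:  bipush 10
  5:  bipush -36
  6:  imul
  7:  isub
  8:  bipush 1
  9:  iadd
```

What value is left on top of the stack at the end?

411

bipush -6  : -6
bipush 56  : -6 56
iadd       : 50
bipush 10  : 50 10
bipush -36 : 50 10 -36
imul       : 50 -360
isub       : 410
bipush 1   : 410 1
iadd       : 411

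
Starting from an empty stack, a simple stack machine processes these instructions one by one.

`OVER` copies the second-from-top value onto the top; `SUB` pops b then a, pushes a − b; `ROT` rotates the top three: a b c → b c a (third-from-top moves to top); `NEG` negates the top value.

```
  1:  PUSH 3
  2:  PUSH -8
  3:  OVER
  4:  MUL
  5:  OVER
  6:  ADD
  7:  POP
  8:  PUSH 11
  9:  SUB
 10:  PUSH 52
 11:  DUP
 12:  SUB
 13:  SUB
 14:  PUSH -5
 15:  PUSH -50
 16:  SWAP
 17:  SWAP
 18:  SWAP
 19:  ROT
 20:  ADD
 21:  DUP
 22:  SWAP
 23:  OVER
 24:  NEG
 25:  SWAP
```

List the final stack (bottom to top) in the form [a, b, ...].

PUSH 3   : 3
PUSH -8  : 3 -8
OVER     : 3 -8 3
MUL      : 3 -24
OVER     : 3 -24 3
ADD      : 3 -21
POP      : 3
PUSH 11  : 3 11
SUB      : -8
PUSH 52  : -8 52
DUP      : -8 52 52
SUB      : -8 0
SUB      : -8
PUSH -5  : -8 -5
PUSH -50 : -8 -5 -50
SWAP     : -8 -50 -5
SWAP     : -8 -5 -50
SWAP     : -8 -50 -5
ROT      : -50 -5 -8
ADD      : -50 -13
DUP      : -50 -13 -13
SWAP     : -50 -13 -13
OVER     : -50 -13 -13 -13
NEG      : -50 -13 -13 13
SWAP     : -50 -13 13 -13

[-50, -13, 13, -13]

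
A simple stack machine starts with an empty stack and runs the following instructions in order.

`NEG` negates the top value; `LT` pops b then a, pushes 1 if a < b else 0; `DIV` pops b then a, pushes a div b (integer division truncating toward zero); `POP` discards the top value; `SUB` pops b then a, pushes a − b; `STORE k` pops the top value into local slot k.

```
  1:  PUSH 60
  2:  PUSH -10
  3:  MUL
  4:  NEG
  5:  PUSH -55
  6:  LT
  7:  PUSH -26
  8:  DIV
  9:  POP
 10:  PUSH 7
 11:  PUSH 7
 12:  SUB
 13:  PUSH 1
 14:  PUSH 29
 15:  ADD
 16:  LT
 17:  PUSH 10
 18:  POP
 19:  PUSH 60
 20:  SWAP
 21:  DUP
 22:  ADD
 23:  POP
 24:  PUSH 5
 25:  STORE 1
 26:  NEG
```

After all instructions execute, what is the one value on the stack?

PUSH 60  -> 60
PUSH -10 -> 60 -10
MUL      -> -600
NEG      -> 600
PUSH -55 -> 600 -55
LT       -> 0
PUSH -26 -> 0 -26
DIV      -> 0
POP      -> (empty)
PUSH 7   -> 7
PUSH 7   -> 7 7
SUB      -> 0
PUSH 1   -> 0 1
PUSH 29  -> 0 1 29
ADD      -> 0 30
LT       -> 1
PUSH 10  -> 1 10
POP      -> 1
PUSH 60  -> 1 60
SWAP     -> 60 1
DUP      -> 60 1 1
ADD      -> 60 2
POP      -> 60
PUSH 5   -> 60 5
STORE 1  -> 60
NEG      -> -60

-60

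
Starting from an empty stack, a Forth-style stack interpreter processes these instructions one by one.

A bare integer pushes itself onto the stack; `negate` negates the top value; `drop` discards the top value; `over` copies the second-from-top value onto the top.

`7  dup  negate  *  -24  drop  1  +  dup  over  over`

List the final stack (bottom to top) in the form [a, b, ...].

[-48, -48, -48, -48]

7       [7]
dup     [7, 7]
negate  [7, -7]
*       [-49]
-24     [-49, -24]
drop    [-49]
1       [-49, 1]
+       [-48]
dup     [-48, -48]
over    [-48, -48, -48]
over    [-48, -48, -48, -48]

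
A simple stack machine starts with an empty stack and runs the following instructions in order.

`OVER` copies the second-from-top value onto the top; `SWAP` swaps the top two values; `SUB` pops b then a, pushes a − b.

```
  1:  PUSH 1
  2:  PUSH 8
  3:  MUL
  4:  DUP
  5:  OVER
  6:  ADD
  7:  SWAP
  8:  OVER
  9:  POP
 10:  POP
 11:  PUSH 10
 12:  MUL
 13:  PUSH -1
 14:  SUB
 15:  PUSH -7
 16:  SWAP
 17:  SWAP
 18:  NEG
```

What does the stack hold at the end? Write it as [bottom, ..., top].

PUSH 1   [1]
PUSH 8   [1, 8]
MUL      [8]
DUP      [8, 8]
OVER     [8, 8, 8]
ADD      [8, 16]
SWAP     [16, 8]
OVER     [16, 8, 16]
POP      [16, 8]
POP      [16]
PUSH 10  [16, 10]
MUL      [160]
PUSH -1  [160, -1]
SUB      [161]
PUSH -7  [161, -7]
SWAP     [-7, 161]
SWAP     [161, -7]
NEG      [161, 7]

[161, 7]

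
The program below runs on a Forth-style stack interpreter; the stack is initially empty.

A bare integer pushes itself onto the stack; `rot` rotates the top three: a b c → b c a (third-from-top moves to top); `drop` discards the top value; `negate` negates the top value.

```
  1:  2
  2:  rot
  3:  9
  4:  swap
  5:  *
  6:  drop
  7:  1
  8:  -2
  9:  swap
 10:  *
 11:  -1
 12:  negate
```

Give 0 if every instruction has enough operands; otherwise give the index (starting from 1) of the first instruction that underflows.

2

2 -> [2]
rot  — needs 3 operands, stack has 1 → underflow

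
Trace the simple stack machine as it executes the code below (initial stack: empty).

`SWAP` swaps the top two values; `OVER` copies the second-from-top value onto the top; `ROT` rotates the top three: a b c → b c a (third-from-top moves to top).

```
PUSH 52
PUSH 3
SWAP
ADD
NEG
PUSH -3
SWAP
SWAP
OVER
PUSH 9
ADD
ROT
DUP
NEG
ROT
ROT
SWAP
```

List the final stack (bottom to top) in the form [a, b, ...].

[-3, 55, -55, -46]

PUSH 52  52
PUSH 3   52 3
SWAP     3 52
ADD      55
NEG      -55
PUSH -3  -55 -3
SWAP     -3 -55
SWAP     -55 -3
OVER     -55 -3 -55
PUSH 9   -55 -3 -55 9
ADD      -55 -3 -46
ROT      -3 -46 -55
DUP      -3 -46 -55 -55
NEG      -3 -46 -55 55
ROT      -3 -55 55 -46
ROT      -3 55 -46 -55
SWAP     -3 55 -55 -46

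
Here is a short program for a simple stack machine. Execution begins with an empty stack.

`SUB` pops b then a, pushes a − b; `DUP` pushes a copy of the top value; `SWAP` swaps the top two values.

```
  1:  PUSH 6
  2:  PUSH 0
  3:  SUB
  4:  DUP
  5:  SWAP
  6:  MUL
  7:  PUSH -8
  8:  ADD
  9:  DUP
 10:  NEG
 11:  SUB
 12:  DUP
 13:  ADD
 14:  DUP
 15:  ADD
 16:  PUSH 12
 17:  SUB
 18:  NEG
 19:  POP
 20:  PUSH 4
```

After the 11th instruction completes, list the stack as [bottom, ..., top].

PUSH 6  : [6]
PUSH 0  : [6, 0]
SUB     : [6]
DUP     : [6, 6]
SWAP    : [6, 6]
MUL     : [36]
PUSH -8 : [36, -8]
ADD     : [28]
DUP     : [28, 28]
NEG     : [28, -28]
SUB     : [56]

[56]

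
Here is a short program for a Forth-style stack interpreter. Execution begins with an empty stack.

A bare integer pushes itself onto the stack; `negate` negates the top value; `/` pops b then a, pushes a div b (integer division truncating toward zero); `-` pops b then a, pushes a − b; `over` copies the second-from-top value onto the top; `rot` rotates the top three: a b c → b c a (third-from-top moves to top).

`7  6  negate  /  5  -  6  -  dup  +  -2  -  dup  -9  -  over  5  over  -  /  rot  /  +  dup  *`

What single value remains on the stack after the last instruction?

7       7
6       7 6
negate  7 -6
/       -1
5       -1 5
-       -6
6       -6 6
-       -12
dup     -12 -12
+       -24
-2      -24 -2
-       -22
dup     -22 -22
-9      -22 -22 -9
-       -22 -13
over    -22 -13 -22
5       -22 -13 -22 5
over    -22 -13 -22 5 -22
-       -22 -13 -22 27
/       -22 -13 0
rot     -13 0 -22
/       -13 0
+       -13
dup     -13 -13
*       169

169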